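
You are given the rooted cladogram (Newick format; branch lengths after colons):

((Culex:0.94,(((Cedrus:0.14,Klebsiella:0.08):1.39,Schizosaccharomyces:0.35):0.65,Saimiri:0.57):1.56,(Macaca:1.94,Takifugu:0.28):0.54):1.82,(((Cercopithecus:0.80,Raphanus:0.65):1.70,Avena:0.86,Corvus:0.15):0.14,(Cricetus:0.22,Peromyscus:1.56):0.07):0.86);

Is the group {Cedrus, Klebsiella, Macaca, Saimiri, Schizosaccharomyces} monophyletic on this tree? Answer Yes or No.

The MRCA of the listed taxa subtends (Culex,(((Cedrus,Klebsiella),Schizosaccharomyces),Saimiri),(Macaca,Takifugu)).
That clade also contains Culex, Takifugu, which are not in the proposed group, so the group is not monophyletic.

No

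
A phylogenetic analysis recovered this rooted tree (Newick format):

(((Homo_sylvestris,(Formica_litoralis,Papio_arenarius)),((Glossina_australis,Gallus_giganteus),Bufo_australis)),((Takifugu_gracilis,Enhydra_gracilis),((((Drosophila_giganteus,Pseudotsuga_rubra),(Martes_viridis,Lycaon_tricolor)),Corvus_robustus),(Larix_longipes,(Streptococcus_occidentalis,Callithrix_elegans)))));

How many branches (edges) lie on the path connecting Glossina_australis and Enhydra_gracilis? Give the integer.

7

The MRCA of Glossina_australis and Enhydra_gracilis is the root of the tree.
From Glossina_australis up to that node: 4 branches. From Enhydra_gracilis up to the same node: 3 branches. Total: 4 + 3 = 7.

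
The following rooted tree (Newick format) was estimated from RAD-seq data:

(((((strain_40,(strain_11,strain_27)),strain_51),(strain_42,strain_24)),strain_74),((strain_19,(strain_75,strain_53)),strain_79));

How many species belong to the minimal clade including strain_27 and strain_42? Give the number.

6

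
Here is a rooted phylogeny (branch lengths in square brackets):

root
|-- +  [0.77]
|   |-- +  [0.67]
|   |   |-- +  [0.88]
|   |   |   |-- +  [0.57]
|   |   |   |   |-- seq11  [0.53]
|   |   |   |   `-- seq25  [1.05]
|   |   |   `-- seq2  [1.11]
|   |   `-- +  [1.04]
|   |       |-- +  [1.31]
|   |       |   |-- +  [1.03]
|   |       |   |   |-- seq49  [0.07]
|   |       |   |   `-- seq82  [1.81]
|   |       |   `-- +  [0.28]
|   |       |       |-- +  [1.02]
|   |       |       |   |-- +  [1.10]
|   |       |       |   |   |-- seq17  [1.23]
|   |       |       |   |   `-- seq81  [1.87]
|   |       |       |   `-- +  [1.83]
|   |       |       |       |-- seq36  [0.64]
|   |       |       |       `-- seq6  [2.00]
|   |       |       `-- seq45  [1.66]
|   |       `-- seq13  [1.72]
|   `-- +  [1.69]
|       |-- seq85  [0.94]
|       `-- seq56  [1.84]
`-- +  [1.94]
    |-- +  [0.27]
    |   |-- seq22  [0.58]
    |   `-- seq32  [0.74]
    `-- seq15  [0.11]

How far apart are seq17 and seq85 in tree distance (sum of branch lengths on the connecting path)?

The path runs seq17 → … → MRCA → … → seq85; the MRCA is the node subtending ((((seq11,seq25),seq2),(((seq49,seq82),(((seq17,seq81),(seq36,seq6)),seq45)),seq13)),(seq85,seq56)).
Branch lengths along that path: 1.23 + 1.10 + 1.02 + 0.28 + 1.31 + 1.04 + 0.67 + 1.69 + 0.94 = 9.28.

9.28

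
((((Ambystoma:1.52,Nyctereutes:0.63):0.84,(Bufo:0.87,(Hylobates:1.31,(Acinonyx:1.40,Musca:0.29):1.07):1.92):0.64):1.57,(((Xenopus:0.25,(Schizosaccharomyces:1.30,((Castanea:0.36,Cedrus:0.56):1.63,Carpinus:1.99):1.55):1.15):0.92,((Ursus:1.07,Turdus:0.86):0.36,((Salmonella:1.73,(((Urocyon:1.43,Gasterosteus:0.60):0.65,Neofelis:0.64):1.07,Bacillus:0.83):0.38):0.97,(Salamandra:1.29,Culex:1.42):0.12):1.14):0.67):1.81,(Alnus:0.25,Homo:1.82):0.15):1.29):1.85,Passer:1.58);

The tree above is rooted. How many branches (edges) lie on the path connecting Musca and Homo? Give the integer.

8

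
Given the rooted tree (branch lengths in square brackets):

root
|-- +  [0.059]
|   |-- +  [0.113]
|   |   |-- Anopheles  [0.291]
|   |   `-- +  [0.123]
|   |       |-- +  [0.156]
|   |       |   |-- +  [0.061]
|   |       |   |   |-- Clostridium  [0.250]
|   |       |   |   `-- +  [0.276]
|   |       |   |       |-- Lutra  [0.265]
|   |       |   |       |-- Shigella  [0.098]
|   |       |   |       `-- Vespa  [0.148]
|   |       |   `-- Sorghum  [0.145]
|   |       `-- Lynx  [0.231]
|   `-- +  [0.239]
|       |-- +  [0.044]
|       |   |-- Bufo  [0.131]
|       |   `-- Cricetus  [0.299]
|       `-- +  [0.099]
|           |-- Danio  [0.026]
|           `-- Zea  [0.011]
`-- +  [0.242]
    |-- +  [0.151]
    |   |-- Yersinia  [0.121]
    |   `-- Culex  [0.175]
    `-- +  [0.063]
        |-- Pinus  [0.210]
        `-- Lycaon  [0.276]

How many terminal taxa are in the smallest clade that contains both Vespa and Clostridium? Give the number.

4

The MRCA of Vespa and Clostridium is the node subtending (Clostridium,(Lutra,Shigella,Vespa)).
That clade contains 4 terminal taxa: Clostridium, Lutra, Shigella, Vespa.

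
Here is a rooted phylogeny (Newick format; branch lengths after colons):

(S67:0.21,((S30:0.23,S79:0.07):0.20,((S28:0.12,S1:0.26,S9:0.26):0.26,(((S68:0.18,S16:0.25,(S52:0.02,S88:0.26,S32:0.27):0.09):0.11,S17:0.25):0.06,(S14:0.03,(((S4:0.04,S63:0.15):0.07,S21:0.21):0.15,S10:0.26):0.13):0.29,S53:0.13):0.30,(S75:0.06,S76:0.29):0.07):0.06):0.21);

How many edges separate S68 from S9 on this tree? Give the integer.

6

The MRCA of S68 and S9 is the node subtending ((S28,S1,S9),(((S68,S16,(S52,S88,S32)),S17),(S14,(((S4,S63),S21),S10)),S53),(S75,S76)).
From S68 up to that node: 4 branches. From S9 up to the same node: 2 branches. Total: 4 + 2 = 6.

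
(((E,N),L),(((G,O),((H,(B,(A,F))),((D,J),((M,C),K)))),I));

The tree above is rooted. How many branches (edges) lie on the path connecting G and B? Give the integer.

6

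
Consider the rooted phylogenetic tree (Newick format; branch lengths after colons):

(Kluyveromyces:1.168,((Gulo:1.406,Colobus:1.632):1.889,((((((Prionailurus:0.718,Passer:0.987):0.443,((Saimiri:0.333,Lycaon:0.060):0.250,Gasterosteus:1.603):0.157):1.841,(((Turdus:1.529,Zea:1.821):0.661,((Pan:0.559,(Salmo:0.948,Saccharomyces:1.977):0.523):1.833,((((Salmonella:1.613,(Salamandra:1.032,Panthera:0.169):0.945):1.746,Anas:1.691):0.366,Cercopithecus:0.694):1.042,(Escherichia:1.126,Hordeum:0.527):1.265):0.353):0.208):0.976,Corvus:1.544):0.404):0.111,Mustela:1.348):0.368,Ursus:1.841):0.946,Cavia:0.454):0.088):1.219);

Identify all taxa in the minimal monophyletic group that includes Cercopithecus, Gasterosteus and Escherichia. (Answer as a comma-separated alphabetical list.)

Tracing Cercopithecus: it sits inside (((Salmonella,(Salamandra,Panthera)),Anas),Cercopithecus).
Tracing Gasterosteus: it sits inside ((Saimiri,Lycaon),Gasterosteus).
Tracing Escherichia: it sits inside (Escherichia,Hordeum).
The smallest clade enclosing all 3 is (((Prionailurus,Passer),((Saimiri,Lycaon),Gasterosteus)),(((Turdus,Zea),((Pan,(Salmo,Saccharomyces)),((((Salmonella,(Salamandra,Panthera)),Anas),Cercopithecus),(Escherichia,Hordeum)))),Corvus)); the answer is its 18 terminal taxa in alphabetical order.

Anas, Cercopithecus, Corvus, Escherichia, Gasterosteus, Hordeum, Lycaon, Pan, Panthera, Passer, Prionailurus, Saccharomyces, Saimiri, Salamandra, Salmo, Salmonella, Turdus, Zea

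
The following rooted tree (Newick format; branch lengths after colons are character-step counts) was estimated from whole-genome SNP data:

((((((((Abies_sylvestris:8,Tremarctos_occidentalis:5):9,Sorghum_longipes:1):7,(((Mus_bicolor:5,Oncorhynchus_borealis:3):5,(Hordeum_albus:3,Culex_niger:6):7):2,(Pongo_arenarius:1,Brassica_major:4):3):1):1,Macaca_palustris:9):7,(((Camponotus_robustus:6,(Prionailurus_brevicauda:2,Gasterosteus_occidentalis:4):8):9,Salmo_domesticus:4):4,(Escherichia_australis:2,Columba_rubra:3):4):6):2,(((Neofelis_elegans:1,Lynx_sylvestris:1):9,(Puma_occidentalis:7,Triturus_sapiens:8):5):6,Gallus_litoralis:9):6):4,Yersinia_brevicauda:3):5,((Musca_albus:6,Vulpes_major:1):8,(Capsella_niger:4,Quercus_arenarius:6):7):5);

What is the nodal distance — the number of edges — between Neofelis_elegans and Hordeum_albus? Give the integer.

11

The MRCA of Neofelis_elegans and Hordeum_albus is the node subtending ((((((Abies_sylvestris,Tremarctos_occidentalis),Sorghum_longipes),(((Mus_bicolor,Oncorhynchus_borealis),(Hordeum_albus,Culex_niger)),(Pongo_arenarius,Brassica_major))),Macaca_palustris),(((Camponotus_robustus,(Prionailurus_brevicauda,Gasterosteus_occidentalis)),Salmo_domesticus),(Escherichia_australis,Columba_rubra))),(((Neofelis_elegans,Lynx_sylvestris),(Puma_occidentalis,Triturus_sapiens)),Gallus_litoralis)).
From Neofelis_elegans up to that node: 4 branches. From Hordeum_albus up to the same node: 7 branches. Total: 4 + 7 = 11.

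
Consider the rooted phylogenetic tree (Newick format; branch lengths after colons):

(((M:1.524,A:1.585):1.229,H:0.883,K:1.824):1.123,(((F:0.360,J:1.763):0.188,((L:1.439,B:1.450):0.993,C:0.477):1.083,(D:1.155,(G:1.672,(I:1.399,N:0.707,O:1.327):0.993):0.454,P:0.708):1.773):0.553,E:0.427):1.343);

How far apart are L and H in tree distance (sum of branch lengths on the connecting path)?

7.417

The path runs L → … → MRCA → … → H; the MRCA is the root of the tree.
Branch lengths along that path: 1.439 + 0.993 + 1.083 + 0.553 + 1.343 + 1.123 + 0.883 = 7.417.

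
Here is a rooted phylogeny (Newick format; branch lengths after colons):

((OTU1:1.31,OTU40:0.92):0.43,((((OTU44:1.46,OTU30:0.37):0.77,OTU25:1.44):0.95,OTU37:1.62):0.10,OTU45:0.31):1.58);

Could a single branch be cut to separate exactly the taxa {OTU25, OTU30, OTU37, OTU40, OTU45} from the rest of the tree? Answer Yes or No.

No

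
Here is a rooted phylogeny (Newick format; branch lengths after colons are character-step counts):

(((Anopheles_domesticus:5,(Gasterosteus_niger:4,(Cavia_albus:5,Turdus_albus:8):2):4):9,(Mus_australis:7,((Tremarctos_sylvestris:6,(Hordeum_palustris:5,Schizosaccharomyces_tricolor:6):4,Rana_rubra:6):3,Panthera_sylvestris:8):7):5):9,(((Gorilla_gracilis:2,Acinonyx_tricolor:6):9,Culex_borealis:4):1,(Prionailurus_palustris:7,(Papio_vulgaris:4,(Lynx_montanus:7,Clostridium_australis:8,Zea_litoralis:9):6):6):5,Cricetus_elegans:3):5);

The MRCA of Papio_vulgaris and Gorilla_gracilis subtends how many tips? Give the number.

9

The MRCA of Papio_vulgaris and Gorilla_gracilis is the node subtending (((Gorilla_gracilis,Acinonyx_tricolor),Culex_borealis),(Prionailurus_palustris,(Papio_vulgaris,(Lynx_montanus,Clostridium_australis,Zea_litoralis))),Cricetus_elegans).
That clade contains 9 terminal taxa: Acinonyx_tricolor, Clostridium_australis, Cricetus_elegans, Culex_borealis, Gorilla_gracilis, Lynx_montanus, Papio_vulgaris, Prionailurus_palustris, Zea_litoralis.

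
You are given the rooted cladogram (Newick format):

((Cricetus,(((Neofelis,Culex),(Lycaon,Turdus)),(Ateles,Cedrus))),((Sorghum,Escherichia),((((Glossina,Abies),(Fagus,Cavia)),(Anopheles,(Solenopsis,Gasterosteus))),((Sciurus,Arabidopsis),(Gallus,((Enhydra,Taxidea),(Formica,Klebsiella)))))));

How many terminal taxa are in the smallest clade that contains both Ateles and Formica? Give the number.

23

The MRCA of Ateles and Formica is the root, so the clade is the entire tree.
That clade contains 23 terminal taxa: Abies, Anopheles, Arabidopsis, Ateles, Cavia, Cedrus, Cricetus, Culex, Enhydra, Escherichia, Fagus, Formica, Gallus, Gasterosteus, Glossina, Klebsiella, Lycaon, Neofelis, Sciurus, Solenopsis, Sorghum, Taxidea, Turdus.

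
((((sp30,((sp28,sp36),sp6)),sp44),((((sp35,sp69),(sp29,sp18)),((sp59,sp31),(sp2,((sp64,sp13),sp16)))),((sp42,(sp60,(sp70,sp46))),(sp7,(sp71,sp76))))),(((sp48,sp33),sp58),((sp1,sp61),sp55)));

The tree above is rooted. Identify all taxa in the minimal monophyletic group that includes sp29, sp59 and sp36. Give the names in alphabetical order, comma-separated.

sp13, sp16, sp18, sp2, sp28, sp29, sp30, sp31, sp35, sp36, sp42, sp44, sp46, sp59, sp6, sp60, sp64, sp69, sp7, sp70, sp71, sp76

Tracing sp29: it sits inside (sp29,sp18).
Tracing sp59: it sits inside (sp59,sp31).
Tracing sp36: it sits inside (sp28,sp36).
The smallest clade enclosing all 3 is (((sp30,((sp28,sp36),sp6)),sp44),((((sp35,sp69),(sp29,sp18)),((sp59,sp31),(sp2,((sp64,sp13),sp16)))),((sp42,(sp60,(sp70,sp46))),(sp7,(sp71,sp76))))); the answer is its 22 terminal taxa in alphabetical order.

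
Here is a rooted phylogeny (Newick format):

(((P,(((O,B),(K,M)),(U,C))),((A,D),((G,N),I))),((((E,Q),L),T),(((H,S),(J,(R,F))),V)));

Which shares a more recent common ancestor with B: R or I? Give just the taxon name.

The MRCA of B and I subtends ((P,(((O,B),(K,M)),(U,C))),((A,D),((G,N),I))) (12 taxa).
The MRCA of B and R is the root, subtending the entire tree (22 taxa).
The first is nested inside the second, so B shares a more recent common ancestor with I.

I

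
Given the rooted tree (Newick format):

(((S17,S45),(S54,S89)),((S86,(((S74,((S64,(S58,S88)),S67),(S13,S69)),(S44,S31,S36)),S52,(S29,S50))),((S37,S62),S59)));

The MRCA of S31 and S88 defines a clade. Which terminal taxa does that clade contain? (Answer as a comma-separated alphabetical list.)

Tracing S31: it sits inside (S44,S31,S36).
Tracing S88: it sits inside (S58,S88).
The smallest clade enclosing both is ((S74,((S64,(S58,S88)),S67),(S13,S69)),(S44,S31,S36)); the answer is its 10 terminal taxa in alphabetical order.

S13, S31, S36, S44, S58, S64, S67, S69, S74, S88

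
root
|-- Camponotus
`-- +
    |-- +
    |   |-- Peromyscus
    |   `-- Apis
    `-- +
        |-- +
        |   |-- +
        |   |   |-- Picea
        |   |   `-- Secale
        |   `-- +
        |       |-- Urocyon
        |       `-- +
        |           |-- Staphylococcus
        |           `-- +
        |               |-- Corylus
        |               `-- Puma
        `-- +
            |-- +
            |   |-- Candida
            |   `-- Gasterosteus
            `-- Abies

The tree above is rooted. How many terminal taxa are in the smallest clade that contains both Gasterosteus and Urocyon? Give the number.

The MRCA of Gasterosteus and Urocyon is the node subtending (((Picea,Secale),(Urocyon,(Staphylococcus,(Corylus,Puma)))),((Candida,Gasterosteus),Abies)).
That clade contains 9 terminal taxa: Abies, Candida, Corylus, Gasterosteus, Picea, Puma, Secale, Staphylococcus, Urocyon.

9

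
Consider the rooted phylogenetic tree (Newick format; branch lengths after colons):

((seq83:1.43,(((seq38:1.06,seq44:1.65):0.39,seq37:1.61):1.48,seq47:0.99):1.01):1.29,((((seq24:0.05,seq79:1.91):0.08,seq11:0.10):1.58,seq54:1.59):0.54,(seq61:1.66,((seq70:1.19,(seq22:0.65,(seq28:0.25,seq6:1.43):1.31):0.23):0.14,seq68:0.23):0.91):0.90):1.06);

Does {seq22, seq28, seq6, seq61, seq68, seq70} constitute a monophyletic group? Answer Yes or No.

Yes

The most recent common ancestor of these taxa subtends (seq61,((seq70,(seq22,(seq28,seq6))),seq68)).
That clade has exactly 6 tips — every listed taxon and nothing else — so the group is monophyletic.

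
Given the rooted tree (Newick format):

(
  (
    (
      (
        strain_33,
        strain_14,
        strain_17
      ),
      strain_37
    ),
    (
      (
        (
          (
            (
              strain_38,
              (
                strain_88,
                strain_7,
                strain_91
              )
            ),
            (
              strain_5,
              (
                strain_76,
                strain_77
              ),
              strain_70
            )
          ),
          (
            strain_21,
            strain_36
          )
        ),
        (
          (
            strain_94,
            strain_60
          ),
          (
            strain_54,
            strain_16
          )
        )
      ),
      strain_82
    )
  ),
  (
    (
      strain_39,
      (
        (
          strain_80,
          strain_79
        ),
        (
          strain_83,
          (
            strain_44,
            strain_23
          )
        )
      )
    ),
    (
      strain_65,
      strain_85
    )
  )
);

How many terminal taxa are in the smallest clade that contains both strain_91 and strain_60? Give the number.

The MRCA of strain_91 and strain_60 is the node subtending ((((strain_38,(strain_88,strain_7,strain_91)),(strain_5,(strain_76,strain_77),strain_70)),(strain_21,strain_36)),((strain_94,strain_60),(strain_54,strain_16))).
That clade contains 14 terminal taxa: strain_16, strain_21, strain_36, strain_38, strain_5, strain_54, strain_60, strain_7, strain_70, strain_76, strain_77, strain_88, strain_91, strain_94.

14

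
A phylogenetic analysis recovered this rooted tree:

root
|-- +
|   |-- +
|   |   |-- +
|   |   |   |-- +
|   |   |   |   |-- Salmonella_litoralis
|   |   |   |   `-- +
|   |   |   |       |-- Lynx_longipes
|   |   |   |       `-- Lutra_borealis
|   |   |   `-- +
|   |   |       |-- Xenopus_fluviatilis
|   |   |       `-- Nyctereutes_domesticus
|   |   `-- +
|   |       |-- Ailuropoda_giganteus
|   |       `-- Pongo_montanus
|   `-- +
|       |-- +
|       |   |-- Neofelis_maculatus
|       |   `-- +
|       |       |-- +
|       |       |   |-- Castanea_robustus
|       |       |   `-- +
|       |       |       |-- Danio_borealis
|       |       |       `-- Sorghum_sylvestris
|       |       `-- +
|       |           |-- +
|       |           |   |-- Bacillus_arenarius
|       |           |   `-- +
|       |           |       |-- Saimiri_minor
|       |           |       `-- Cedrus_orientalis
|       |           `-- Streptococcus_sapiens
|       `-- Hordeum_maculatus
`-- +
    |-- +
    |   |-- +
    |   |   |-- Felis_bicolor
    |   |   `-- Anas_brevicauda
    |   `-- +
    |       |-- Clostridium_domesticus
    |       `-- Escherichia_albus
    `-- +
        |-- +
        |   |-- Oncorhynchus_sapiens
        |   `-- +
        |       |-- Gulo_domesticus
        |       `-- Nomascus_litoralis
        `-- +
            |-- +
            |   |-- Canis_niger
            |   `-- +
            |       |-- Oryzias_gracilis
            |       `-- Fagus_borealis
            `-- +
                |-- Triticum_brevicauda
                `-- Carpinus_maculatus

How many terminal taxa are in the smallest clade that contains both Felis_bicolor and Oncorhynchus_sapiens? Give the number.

12

The MRCA of Felis_bicolor and Oncorhynchus_sapiens is the node subtending (((Felis_bicolor,Anas_brevicauda),(Clostridium_domesticus,Escherichia_albus)),((Oncorhynchus_sapiens,(Gulo_domesticus,Nomascus_litoralis)),((Canis_niger,(Oryzias_gracilis,Fagus_borealis)),(Triticum_brevicauda,Carpinus_maculatus)))).
That clade contains 12 terminal taxa: Anas_brevicauda, Canis_niger, Carpinus_maculatus, Clostridium_domesticus, Escherichia_albus, Fagus_borealis, Felis_bicolor, Gulo_domesticus, Nomascus_litoralis, Oncorhynchus_sapiens, Oryzias_gracilis, Triticum_brevicauda.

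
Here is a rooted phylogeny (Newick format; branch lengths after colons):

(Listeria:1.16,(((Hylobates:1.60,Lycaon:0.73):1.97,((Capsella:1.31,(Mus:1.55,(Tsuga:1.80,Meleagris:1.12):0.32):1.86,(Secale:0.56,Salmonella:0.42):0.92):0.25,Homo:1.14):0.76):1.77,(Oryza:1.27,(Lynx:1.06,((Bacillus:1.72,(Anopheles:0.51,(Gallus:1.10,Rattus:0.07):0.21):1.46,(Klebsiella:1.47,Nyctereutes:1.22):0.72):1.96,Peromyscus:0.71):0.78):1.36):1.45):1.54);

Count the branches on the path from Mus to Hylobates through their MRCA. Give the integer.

6

The MRCA of Mus and Hylobates is the node subtending ((Hylobates,Lycaon),((Capsella,(Mus,(Tsuga,Meleagris)),(Secale,Salmonella)),Homo)).
From Mus up to that node: 4 branches. From Hylobates up to the same node: 2 branches. Total: 4 + 2 = 6.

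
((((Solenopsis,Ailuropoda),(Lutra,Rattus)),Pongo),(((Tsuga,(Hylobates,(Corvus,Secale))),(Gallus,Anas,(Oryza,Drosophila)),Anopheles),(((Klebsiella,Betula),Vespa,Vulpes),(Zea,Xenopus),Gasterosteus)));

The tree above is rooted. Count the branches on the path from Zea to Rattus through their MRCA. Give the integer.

8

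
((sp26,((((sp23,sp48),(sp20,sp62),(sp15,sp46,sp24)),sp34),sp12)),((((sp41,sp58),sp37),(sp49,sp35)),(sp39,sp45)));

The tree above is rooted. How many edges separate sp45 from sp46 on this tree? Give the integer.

9

The MRCA of sp45 and sp46 is the root of the tree.
From sp45 up to that node: 3 branches. From sp46 up to the same node: 6 branches. Total: 3 + 6 = 9.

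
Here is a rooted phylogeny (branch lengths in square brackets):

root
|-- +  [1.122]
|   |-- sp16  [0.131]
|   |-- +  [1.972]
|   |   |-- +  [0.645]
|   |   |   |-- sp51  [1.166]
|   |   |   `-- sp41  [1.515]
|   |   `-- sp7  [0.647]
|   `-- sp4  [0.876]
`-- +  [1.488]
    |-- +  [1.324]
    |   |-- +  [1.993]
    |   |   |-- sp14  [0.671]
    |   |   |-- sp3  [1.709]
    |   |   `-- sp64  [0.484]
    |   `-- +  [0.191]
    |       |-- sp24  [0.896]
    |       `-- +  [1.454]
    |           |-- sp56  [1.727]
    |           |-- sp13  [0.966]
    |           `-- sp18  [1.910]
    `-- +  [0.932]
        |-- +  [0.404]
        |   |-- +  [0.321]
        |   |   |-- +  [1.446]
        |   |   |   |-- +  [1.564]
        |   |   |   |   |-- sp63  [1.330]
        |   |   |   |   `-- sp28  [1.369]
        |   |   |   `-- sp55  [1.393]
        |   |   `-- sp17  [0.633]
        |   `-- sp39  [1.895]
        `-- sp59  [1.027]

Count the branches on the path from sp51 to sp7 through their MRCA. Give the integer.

The MRCA of sp51 and sp7 is the node subtending ((sp51,sp41),sp7).
From sp51 up to that node: 2 branches. From sp7 up to the same node: 1 branch. Total: 2 + 1 = 3.

3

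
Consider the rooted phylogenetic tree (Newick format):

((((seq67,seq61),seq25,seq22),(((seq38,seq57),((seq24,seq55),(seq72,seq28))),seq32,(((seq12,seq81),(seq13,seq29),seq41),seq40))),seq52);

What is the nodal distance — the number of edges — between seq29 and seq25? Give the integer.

The MRCA of seq29 and seq25 is the node subtending (((seq67,seq61),seq25,seq22),(((seq38,seq57),((seq24,seq55),(seq72,seq28))),seq32,(((seq12,seq81),(seq13,seq29),seq41),seq40))).
From seq29 up to that node: 5 branches. From seq25 up to the same node: 2 branches. Total: 5 + 2 = 7.

7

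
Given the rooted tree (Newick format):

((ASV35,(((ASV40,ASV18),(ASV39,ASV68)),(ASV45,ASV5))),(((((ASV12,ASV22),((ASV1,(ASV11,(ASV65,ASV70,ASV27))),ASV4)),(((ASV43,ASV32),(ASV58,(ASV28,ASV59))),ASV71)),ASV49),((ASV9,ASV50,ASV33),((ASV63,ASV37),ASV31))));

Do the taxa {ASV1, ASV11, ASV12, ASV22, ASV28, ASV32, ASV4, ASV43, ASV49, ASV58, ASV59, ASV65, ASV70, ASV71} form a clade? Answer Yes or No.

No

The MRCA of the listed taxa subtends ((((ASV12,ASV22),((ASV1,(ASV11,(ASV65,ASV70,ASV27))),ASV4)),(((ASV43,ASV32),(ASV58,(ASV28,ASV59))),ASV71)),ASV49).
That clade also contains ASV27, which is not in the proposed group, so the group is not monophyletic.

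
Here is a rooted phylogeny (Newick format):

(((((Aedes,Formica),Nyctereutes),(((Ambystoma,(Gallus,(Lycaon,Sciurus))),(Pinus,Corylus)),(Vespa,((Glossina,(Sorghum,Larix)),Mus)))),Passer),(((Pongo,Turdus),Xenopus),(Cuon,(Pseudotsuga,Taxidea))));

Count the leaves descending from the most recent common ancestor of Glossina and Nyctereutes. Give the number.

14

The MRCA of Glossina and Nyctereutes is the node subtending (((Aedes,Formica),Nyctereutes),(((Ambystoma,(Gallus,(Lycaon,Sciurus))),(Pinus,Corylus)),(Vespa,((Glossina,(Sorghum,Larix)),Mus)))).
That clade contains 14 terminal taxa: Aedes, Ambystoma, Corylus, Formica, Gallus, Glossina, Larix, Lycaon, Mus, Nyctereutes, Pinus, Sciurus, Sorghum, Vespa.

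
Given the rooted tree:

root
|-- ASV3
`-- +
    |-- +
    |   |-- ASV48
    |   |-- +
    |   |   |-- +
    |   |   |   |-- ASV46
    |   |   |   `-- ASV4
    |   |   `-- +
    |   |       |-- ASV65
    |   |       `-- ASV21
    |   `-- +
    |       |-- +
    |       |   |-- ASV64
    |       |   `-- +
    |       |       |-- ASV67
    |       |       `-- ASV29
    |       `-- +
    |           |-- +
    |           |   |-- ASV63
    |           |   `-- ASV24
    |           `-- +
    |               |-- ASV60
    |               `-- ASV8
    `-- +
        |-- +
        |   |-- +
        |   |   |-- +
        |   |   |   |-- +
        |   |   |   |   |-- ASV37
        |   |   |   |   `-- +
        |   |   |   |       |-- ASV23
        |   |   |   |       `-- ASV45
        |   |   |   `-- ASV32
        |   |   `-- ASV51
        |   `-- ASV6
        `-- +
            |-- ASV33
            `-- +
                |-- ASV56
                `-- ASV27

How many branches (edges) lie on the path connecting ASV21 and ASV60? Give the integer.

The MRCA of ASV21 and ASV60 is the node subtending (ASV48,((ASV46,ASV4),(ASV65,ASV21)),((ASV64,(ASV67,ASV29)),((ASV63,ASV24),(ASV60,ASV8)))).
From ASV21 up to that node: 3 branches. From ASV60 up to the same node: 4 branches. Total: 3 + 4 = 7.

7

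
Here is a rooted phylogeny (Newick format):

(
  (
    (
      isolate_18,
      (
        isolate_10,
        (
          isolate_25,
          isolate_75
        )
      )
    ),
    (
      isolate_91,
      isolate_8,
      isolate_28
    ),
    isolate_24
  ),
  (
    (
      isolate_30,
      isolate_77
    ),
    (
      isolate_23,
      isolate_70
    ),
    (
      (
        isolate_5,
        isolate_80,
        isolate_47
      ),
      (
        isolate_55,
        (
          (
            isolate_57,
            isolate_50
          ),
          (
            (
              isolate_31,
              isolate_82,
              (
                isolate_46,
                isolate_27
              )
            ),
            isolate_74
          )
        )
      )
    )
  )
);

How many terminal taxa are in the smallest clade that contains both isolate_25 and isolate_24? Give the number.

8

The MRCA of isolate_25 and isolate_24 is the node subtending ((isolate_18,(isolate_10,(isolate_25,isolate_75))),(isolate_91,isolate_8,isolate_28),isolate_24).
That clade contains 8 terminal taxa: isolate_10, isolate_18, isolate_24, isolate_25, isolate_28, isolate_75, isolate_8, isolate_91.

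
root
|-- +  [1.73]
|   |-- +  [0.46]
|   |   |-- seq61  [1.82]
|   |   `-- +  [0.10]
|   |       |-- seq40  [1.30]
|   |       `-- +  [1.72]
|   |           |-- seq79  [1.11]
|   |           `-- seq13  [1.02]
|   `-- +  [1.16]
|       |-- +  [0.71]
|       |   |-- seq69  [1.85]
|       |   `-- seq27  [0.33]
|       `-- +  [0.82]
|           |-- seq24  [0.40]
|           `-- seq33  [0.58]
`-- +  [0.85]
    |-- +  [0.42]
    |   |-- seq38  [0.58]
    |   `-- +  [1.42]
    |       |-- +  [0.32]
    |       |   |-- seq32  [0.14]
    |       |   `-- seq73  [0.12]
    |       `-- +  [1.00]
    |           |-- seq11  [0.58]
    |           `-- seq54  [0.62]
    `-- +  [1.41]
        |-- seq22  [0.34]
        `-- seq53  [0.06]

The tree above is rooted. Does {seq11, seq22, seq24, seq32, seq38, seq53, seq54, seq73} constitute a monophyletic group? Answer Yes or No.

No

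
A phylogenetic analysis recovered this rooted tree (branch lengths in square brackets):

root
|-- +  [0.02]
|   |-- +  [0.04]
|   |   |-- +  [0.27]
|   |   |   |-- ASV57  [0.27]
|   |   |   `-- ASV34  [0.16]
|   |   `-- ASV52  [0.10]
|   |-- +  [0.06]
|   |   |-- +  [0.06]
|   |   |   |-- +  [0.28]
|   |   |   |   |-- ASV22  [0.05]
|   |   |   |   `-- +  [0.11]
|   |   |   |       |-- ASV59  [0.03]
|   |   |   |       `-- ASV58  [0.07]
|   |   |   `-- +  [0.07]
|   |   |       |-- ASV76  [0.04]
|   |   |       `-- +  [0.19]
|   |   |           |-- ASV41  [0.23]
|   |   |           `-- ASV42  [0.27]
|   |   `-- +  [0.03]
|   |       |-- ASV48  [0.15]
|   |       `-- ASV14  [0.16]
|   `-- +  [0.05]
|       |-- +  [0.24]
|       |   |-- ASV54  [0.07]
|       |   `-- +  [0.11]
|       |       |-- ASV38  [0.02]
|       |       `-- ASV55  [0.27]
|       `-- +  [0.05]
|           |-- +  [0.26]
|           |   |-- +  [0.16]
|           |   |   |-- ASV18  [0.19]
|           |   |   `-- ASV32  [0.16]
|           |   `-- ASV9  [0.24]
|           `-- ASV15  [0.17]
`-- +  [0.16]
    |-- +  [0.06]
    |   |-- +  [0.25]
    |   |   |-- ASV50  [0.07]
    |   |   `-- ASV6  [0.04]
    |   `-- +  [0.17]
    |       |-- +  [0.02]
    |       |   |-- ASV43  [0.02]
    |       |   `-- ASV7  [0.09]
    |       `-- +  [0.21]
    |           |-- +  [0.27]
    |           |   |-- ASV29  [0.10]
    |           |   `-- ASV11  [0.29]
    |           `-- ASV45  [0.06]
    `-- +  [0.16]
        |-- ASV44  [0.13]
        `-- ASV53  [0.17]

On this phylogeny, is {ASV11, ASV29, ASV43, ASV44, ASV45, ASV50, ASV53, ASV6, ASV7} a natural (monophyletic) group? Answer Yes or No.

The most recent common ancestor of these taxa subtends (((ASV50,ASV6),((ASV43,ASV7),((ASV29,ASV11),ASV45))),(ASV44,ASV53)).
That clade has exactly 9 tips — every listed taxon and nothing else — so the group is monophyletic.

Yes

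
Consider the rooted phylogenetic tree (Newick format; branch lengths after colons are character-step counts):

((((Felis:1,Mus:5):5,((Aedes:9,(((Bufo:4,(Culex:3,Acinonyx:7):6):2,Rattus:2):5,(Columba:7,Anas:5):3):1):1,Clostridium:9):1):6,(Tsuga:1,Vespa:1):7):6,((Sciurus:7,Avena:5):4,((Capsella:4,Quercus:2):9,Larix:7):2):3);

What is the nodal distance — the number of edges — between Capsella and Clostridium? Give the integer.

The MRCA of Capsella and Clostridium is the root of the tree.
From Capsella up to that node: 4 branches. From Clostridium up to the same node: 4 branches. Total: 4 + 4 = 8.

8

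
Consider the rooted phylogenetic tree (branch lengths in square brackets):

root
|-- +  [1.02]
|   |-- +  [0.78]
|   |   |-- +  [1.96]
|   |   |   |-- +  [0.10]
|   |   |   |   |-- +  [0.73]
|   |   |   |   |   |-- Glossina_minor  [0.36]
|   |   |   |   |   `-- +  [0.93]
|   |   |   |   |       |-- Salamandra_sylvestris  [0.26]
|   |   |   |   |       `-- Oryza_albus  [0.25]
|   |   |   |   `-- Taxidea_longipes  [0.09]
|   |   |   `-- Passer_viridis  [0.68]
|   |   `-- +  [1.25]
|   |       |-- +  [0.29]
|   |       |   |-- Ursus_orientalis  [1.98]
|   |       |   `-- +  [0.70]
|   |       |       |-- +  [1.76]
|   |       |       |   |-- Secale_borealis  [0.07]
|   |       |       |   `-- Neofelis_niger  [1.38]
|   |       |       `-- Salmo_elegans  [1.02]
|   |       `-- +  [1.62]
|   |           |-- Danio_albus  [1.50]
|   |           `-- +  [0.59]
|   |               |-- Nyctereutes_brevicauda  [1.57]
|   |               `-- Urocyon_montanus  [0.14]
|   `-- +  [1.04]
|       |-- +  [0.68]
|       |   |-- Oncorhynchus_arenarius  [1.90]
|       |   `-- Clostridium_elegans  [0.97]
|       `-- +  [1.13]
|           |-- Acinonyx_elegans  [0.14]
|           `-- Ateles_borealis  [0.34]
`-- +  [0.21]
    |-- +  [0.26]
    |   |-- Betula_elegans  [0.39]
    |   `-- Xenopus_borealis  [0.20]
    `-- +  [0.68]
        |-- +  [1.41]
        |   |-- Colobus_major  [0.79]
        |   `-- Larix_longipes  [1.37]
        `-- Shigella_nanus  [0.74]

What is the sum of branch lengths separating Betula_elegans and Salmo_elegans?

5.92

The path runs Betula_elegans → … → MRCA → … → Salmo_elegans; the MRCA is the root of the tree.
Branch lengths along that path: 0.39 + 0.26 + 0.21 + 1.02 + 0.78 + 1.25 + 0.29 + 0.70 + 1.02 = 5.92.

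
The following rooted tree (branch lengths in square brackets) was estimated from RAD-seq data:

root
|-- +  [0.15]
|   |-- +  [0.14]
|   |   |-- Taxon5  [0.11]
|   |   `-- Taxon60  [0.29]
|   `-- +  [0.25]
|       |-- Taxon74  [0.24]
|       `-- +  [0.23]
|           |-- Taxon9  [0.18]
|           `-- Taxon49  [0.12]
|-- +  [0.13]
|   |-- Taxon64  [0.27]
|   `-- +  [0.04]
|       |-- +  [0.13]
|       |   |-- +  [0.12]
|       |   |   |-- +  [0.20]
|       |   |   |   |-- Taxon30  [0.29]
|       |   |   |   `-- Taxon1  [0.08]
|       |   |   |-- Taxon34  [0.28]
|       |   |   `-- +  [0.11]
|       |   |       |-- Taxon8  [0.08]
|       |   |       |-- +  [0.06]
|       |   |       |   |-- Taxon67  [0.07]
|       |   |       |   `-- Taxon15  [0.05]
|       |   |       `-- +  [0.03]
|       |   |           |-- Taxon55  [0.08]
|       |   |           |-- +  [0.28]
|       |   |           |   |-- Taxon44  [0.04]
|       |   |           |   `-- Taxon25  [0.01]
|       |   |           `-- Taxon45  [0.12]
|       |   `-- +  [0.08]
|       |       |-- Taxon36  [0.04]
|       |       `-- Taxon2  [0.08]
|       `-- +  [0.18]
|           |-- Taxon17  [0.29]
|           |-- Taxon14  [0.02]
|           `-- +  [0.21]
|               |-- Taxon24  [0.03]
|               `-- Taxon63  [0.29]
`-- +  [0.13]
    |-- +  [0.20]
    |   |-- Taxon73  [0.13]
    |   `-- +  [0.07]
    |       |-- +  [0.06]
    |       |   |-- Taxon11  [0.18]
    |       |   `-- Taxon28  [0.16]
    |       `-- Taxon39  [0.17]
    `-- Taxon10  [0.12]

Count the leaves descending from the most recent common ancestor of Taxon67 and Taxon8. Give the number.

The MRCA of Taxon67 and Taxon8 is the node subtending (Taxon8,(Taxon67,Taxon15),(Taxon55,(Taxon44,Taxon25),Taxon45)).
That clade contains 7 terminal taxa: Taxon15, Taxon25, Taxon44, Taxon45, Taxon55, Taxon67, Taxon8.

7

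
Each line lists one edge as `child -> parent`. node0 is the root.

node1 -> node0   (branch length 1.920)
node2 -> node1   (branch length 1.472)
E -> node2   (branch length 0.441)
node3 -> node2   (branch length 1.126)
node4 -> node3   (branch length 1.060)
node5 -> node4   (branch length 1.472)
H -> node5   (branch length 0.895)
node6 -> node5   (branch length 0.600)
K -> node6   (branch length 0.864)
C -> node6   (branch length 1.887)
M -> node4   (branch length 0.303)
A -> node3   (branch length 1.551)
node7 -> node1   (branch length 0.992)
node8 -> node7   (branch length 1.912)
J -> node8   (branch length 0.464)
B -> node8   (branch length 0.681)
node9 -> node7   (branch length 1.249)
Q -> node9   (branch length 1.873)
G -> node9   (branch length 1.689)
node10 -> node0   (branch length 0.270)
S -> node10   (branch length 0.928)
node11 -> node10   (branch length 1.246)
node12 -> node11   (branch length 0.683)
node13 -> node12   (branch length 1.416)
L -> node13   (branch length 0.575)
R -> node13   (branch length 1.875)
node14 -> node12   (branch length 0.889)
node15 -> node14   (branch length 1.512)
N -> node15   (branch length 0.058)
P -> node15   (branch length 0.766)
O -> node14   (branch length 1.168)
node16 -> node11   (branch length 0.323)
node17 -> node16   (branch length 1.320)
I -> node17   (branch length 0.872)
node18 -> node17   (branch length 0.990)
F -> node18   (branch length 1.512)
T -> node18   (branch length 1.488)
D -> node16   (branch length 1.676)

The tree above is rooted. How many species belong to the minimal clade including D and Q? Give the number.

20

The MRCA of D and Q is the root, so the clade is the entire tree.
That clade contains 20 terminal taxa: A, B, C, D, E, F, G, H, I, J, K, L, M, N, O, P, Q, R, S, T.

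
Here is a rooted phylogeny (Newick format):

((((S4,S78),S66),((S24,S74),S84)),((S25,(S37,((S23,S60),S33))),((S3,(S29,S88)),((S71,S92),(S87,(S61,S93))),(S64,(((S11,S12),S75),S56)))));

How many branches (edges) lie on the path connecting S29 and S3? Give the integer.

3

The MRCA of S29 and S3 is the node subtending (S3,(S29,S88)).
From S29 up to that node: 2 branches. From S3 up to the same node: 1 branch. Total: 2 + 1 = 3.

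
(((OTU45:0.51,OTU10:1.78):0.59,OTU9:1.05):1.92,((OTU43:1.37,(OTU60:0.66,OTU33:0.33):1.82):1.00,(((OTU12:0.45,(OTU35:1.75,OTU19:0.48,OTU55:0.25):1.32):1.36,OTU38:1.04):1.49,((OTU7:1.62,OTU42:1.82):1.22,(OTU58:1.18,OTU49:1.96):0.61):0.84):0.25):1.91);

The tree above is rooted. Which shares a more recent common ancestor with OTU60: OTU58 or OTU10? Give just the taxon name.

The MRCA of OTU60 and OTU58 subtends ((OTU43,(OTU60,OTU33)),(((OTU12,(OTU35,OTU19,OTU55)),OTU38),((OTU7,OTU42),(OTU58,OTU49)))) (12 taxa).
The MRCA of OTU60 and OTU10 is the root, subtending the entire tree (15 taxa).
The first is nested inside the second, so OTU60 shares a more recent common ancestor with OTU58.

OTU58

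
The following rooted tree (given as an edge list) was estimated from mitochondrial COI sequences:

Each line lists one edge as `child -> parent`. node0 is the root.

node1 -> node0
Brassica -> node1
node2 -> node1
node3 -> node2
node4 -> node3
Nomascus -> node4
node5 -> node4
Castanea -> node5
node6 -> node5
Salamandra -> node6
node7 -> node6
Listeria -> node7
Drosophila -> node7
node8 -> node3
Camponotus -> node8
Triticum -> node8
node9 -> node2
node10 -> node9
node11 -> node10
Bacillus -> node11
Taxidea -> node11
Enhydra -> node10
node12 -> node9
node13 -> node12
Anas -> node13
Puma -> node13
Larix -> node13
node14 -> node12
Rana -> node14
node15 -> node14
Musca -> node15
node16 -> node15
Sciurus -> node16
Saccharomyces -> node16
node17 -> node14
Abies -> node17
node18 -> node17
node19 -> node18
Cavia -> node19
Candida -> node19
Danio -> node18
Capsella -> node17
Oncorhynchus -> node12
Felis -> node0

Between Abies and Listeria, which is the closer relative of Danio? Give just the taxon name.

The MRCA of Danio and Abies subtends (Abies,((Cavia,Candida),Danio),Capsella) (5 taxa).
The MRCA of Danio and Listeria subtends (((Nomascus,(Castanea,(Salamandra,(Listeria,Drosophila)))),(Camponotus,Triticum)),(((Bacillus,Taxidea),Enhydra),((Anas,Puma,Larix),(Rana,(Musca,(Sciurus,Saccharomyces)),(Abies,((Cavia,Candida),Danio),Capsella)),Oncorhynchus))) (23 taxa).
The first is nested inside the second, so Danio shares a more recent common ancestor with Abies.

Abies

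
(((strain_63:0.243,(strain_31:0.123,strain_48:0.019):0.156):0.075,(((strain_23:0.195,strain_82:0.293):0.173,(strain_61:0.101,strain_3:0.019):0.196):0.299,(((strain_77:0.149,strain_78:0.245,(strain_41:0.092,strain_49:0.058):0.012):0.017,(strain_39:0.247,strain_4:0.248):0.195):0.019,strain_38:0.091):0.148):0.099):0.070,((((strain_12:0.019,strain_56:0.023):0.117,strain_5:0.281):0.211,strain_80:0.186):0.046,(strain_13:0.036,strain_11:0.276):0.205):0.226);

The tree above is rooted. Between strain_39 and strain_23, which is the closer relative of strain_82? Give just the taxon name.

The MRCA of strain_82 and strain_23 subtends (strain_23,strain_82) (2 taxa).
The MRCA of strain_82 and strain_39 subtends (((strain_23,strain_82),(strain_61,strain_3)),(((strain_77,strain_78,(strain_41,strain_49)),(strain_39,strain_4)),strain_38)) (11 taxa).
The first is nested inside the second, so strain_82 shares a more recent common ancestor with strain_23.

strain_23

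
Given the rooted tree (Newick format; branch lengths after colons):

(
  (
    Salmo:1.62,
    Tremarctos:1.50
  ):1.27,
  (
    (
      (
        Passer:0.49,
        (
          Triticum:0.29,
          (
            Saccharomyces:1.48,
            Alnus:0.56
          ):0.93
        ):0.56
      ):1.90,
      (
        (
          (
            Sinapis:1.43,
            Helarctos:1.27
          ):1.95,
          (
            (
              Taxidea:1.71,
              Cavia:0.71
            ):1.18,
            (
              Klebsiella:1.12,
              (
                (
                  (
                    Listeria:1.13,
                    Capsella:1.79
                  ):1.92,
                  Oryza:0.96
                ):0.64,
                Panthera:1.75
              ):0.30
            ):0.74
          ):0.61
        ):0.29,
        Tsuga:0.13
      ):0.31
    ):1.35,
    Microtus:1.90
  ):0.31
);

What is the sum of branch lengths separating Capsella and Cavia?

7.28

The path runs Capsella → … → MRCA → … → Cavia; the MRCA is the node subtending ((Taxidea,Cavia),(Klebsiella,(((Listeria,Capsella),Oryza),Panthera))).
Branch lengths along that path: 1.79 + 1.92 + 0.64 + 0.30 + 0.74 + 1.18 + 0.71 = 7.28.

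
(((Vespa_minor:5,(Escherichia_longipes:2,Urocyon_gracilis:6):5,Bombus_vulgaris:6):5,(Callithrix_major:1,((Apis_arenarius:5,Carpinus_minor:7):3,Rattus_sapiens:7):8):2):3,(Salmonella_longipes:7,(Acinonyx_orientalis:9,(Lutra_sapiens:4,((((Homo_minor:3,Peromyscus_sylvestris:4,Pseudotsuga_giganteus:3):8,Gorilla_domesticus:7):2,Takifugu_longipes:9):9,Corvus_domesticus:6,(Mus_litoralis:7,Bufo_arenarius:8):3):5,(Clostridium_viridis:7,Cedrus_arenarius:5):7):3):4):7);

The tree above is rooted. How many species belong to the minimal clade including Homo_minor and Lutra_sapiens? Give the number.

11

The MRCA of Homo_minor and Lutra_sapiens is the node subtending (Lutra_sapiens,((((Homo_minor,Peromyscus_sylvestris,Pseudotsuga_giganteus),Gorilla_domesticus),Takifugu_longipes),Corvus_domesticus,(Mus_litoralis,Bufo_arenarius)),(Clostridium_viridis,Cedrus_arenarius)).
That clade contains 11 terminal taxa: Bufo_arenarius, Cedrus_arenarius, Clostridium_viridis, Corvus_domesticus, Gorilla_domesticus, Homo_minor, Lutra_sapiens, Mus_litoralis, Peromyscus_sylvestris, Pseudotsuga_giganteus, Takifugu_longipes.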